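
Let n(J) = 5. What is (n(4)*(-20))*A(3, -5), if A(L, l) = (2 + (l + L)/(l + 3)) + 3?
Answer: -600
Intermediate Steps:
A(L, l) = 5 + (L + l)/(3 + l) (A(L, l) = (2 + (L + l)/(3 + l)) + 3 = 5 + (L + l)/(3 + l))
(n(4)*(-20))*A(3, -5) = (5*(-20))*((15 + 3 + 6*(-5))/(3 - 5)) = -100*(15 + 3 - 30)/(-2) = -(-50)*(-12) = -100*6 = -600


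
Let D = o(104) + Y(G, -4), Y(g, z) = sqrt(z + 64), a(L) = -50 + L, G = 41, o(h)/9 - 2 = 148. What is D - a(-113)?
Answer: 1513 + 2*sqrt(15) ≈ 1520.7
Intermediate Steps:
o(h) = 1350 (o(h) = 18 + 9*148 = 18 + 1332 = 1350)
Y(g, z) = sqrt(64 + z)
D = 1350 + 2*sqrt(15) (D = 1350 + sqrt(64 - 4) = 1350 + sqrt(60) = 1350 + 2*sqrt(15) ≈ 1357.7)
D - a(-113) = (1350 + 2*sqrt(15)) - (-50 - 113) = (1350 + 2*sqrt(15)) - 1*(-163) = (1350 + 2*sqrt(15)) + 163 = 1513 + 2*sqrt(15)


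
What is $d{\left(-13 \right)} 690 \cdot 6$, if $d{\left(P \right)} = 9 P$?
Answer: $-484380$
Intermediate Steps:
$d{\left(-13 \right)} 690 \cdot 6 = 9 \left(-13\right) 690 \cdot 6 = \left(-117\right) 4140 = -484380$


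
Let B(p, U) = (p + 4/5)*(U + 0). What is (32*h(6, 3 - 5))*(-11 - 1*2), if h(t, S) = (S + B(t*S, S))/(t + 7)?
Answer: -3264/5 ≈ -652.80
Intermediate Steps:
B(p, U) = U*(4/5 + p) (B(p, U) = (p + 4*(1/5))*U = (p + 4/5)*U = (4/5 + p)*U = U*(4/5 + p))
h(t, S) = (S + S*(4 + 5*S*t)/5)/(7 + t) (h(t, S) = (S + S*(4 + 5*(t*S))/5)/(t + 7) = (S + S*(4 + 5*(S*t))/5)/(7 + t) = (S + S*(4 + 5*S*t)/5)/(7 + t))
(32*h(6, 3 - 5))*(-11 - 1*2) = (32*((3 - 5)*(9 + 5*(3 - 5)*6)/(5*(7 + 6))))*(-11 - 1*2) = (32*((1/5)*(-2)*(9 + 5*(-2)*6)/13))*(-11 - 2) = (32*((1/5)*(-2)*(1/13)*(9 - 60)))*(-13) = (32*((1/5)*(-2)*(1/13)*(-51)))*(-13) = (32*(102/65))*(-13) = (3264/65)*(-13) = -3264/5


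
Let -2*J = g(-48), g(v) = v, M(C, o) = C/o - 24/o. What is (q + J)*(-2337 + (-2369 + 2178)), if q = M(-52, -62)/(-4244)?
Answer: -1995538736/32891 ≈ -60671.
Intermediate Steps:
M(C, o) = -24/o + C/o
q = -19/65782 (q = ((-24 - 52)/(-62))/(-4244) = -1/62*(-76)*(-1/4244) = (38/31)*(-1/4244) = -19/65782 ≈ -0.00028883)
J = 24 (J = -½*(-48) = 24)
(q + J)*(-2337 + (-2369 + 2178)) = (-19/65782 + 24)*(-2337 + (-2369 + 2178)) = 1578749*(-2337 - 191)/65782 = (1578749/65782)*(-2528) = -1995538736/32891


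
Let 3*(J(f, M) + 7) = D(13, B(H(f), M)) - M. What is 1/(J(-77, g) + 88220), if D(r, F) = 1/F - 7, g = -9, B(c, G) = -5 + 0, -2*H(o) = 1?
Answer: 5/441068 ≈ 1.1336e-5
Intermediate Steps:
H(o) = -1/2 (H(o) = -1/2*1 = -1/2)
B(c, G) = -5
D(r, F) = -7 + 1/F
J(f, M) = -47/5 - M/3 (J(f, M) = -7 + ((-7 + 1/(-5)) - M)/3 = -7 + ((-7 - 1/5) - M)/3 = -7 + (-36/5 - M)/3 = -7 + (-12/5 - M/3) = -47/5 - M/3)
1/(J(-77, g) + 88220) = 1/((-47/5 - 1/3*(-9)) + 88220) = 1/((-47/5 + 3) + 88220) = 1/(-32/5 + 88220) = 1/(441068/5) = 5/441068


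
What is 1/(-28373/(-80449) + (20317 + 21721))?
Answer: 80449/3381943435 ≈ 2.3788e-5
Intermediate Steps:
1/(-28373/(-80449) + (20317 + 21721)) = 1/(-28373*(-1/80449) + 42038) = 1/(28373/80449 + 42038) = 1/(3381943435/80449) = 80449/3381943435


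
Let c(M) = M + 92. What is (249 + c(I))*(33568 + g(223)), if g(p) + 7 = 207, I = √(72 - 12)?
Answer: 11514888 + 67536*√15 ≈ 1.1776e+7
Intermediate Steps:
I = 2*√15 (I = √60 = 2*√15 ≈ 7.7460)
g(p) = 200 (g(p) = -7 + 207 = 200)
c(M) = 92 + M
(249 + c(I))*(33568 + g(223)) = (249 + (92 + 2*√15))*(33568 + 200) = (341 + 2*√15)*33768 = 11514888 + 67536*√15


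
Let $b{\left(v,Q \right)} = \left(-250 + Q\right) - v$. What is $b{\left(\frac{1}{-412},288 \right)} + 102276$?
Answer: $\frac{42153369}{412} \approx 1.0231 \cdot 10^{5}$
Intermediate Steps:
$b{\left(v,Q \right)} = -250 + Q - v$
$b{\left(\frac{1}{-412},288 \right)} + 102276 = \left(-250 + 288 - \frac{1}{-412}\right) + 102276 = \left(-250 + 288 - - \frac{1}{412}\right) + 102276 = \left(-250 + 288 + \frac{1}{412}\right) + 102276 = \frac{15657}{412} + 102276 = \frac{42153369}{412}$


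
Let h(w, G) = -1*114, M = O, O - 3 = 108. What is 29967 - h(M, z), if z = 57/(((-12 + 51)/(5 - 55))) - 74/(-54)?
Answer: 30081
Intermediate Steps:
O = 111 (O = 3 + 108 = 111)
M = 111
z = -25169/351 (z = 57/((39/(-50))) - 74*(-1/54) = 57/((39*(-1/50))) + 37/27 = 57/(-39/50) + 37/27 = 57*(-50/39) + 37/27 = -950/13 + 37/27 = -25169/351 ≈ -71.707)
h(w, G) = -114
29967 - h(M, z) = 29967 - 1*(-114) = 29967 + 114 = 30081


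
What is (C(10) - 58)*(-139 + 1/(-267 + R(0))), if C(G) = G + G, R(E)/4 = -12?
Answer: 1663868/315 ≈ 5282.1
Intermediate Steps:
R(E) = -48 (R(E) = 4*(-12) = -48)
C(G) = 2*G
(C(10) - 58)*(-139 + 1/(-267 + R(0))) = (2*10 - 58)*(-139 + 1/(-267 - 48)) = (20 - 58)*(-139 + 1/(-315)) = -38*(-139 - 1/315) = -38*(-43786/315) = 1663868/315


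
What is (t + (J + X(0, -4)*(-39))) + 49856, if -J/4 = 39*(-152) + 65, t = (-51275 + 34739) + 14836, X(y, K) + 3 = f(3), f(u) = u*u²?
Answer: 70672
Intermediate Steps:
f(u) = u³
X(y, K) = 24 (X(y, K) = -3 + 3³ = -3 + 27 = 24)
t = -1700 (t = -16536 + 14836 = -1700)
J = 23452 (J = -4*(39*(-152) + 65) = -4*(-5928 + 65) = -4*(-5863) = 23452)
(t + (J + X(0, -4)*(-39))) + 49856 = (-1700 + (23452 + 24*(-39))) + 49856 = (-1700 + (23452 - 936)) + 49856 = (-1700 + 22516) + 49856 = 20816 + 49856 = 70672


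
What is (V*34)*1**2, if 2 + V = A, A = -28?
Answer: -1020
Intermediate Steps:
V = -30 (V = -2 - 28 = -30)
(V*34)*1**2 = -30*34*1**2 = -1020*1 = -1020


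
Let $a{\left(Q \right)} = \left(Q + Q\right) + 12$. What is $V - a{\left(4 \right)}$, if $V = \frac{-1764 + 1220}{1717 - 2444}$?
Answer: $- \frac{13996}{727} \approx -19.252$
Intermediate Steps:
$a{\left(Q \right)} = 12 + 2 Q$ ($a{\left(Q \right)} = 2 Q + 12 = 12 + 2 Q$)
$V = \frac{544}{727}$ ($V = - \frac{544}{-727} = \left(-544\right) \left(- \frac{1}{727}\right) = \frac{544}{727} \approx 0.74828$)
$V - a{\left(4 \right)} = \frac{544}{727} - \left(12 + 2 \cdot 4\right) = \frac{544}{727} - \left(12 + 8\right) = \frac{544}{727} - 20 = - \frac{13996}{727}$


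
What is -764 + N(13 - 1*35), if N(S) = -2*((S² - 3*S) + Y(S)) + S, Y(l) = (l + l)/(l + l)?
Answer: -1888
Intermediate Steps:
Y(l) = 1 (Y(l) = (2*l)/((2*l)) = (2*l)*(1/(2*l)) = 1)
N(S) = -2 - 2*S² + 7*S (N(S) = -2*((S² - 3*S) + 1) + S = -2*(1 + S² - 3*S) + S = (-2 - 2*S² + 6*S) + S = -2 - 2*S² + 7*S)
-764 + N(13 - 1*35) = -764 + (-2 - 2*(13 - 1*35)² + 7*(13 - 1*35)) = -764 + (-2 - 2*(13 - 35)² + 7*(13 - 35)) = -764 + (-2 - 2*(-22)² + 7*(-22)) = -764 + (-2 - 2*484 - 154) = -764 + (-2 - 968 - 154) = -764 - 1124 = -1888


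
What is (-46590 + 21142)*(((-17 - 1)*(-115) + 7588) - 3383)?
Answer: -159686200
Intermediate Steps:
(-46590 + 21142)*(((-17 - 1)*(-115) + 7588) - 3383) = -25448*((-18*(-115) + 7588) - 3383) = -25448*((2070 + 7588) - 3383) = -25448*(9658 - 3383) = -25448*6275 = -159686200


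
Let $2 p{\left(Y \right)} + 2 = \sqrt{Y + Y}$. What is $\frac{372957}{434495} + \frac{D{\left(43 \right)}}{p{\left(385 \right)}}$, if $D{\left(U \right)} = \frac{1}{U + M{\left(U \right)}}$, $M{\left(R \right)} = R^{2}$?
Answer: $\frac{135129468821}{157425359410} + \frac{\sqrt{770}}{724636} \approx 0.85841$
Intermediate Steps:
$p{\left(Y \right)} = -1 + \frac{\sqrt{2} \sqrt{Y}}{2}$ ($p{\left(Y \right)} = -1 + \frac{\sqrt{Y + Y}}{2} = -1 + \frac{\sqrt{2 Y}}{2} = -1 + \frac{\sqrt{2} \sqrt{Y}}{2}$)
$D{\left(U \right)} = \frac{1}{U + U^{2}}$
$\frac{372957}{434495} + \frac{D{\left(43 \right)}}{p{\left(385 \right)}} = \frac{372957}{434495} + \frac{\frac{1}{43} \frac{1}{1 + 43}}{-1 + \frac{\sqrt{2} \sqrt{385}}{2}} = 372957 \cdot \frac{1}{434495} + \frac{\frac{1}{43} \cdot \frac{1}{44}}{-1 + \frac{\sqrt{770}}{2}} = \frac{372957}{434495} + \frac{\frac{1}{43} \cdot \frac{1}{44}}{-1 + \frac{\sqrt{770}}{2}} = \frac{372957}{434495} + \frac{1}{1892 \left(-1 + \frac{\sqrt{770}}{2}\right)}$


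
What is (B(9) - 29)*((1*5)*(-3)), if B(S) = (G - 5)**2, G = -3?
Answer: -525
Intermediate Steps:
B(S) = 64 (B(S) = (-3 - 5)**2 = (-8)**2 = 64)
(B(9) - 29)*((1*5)*(-3)) = (64 - 29)*((1*5)*(-3)) = 35*(5*(-3)) = 35*(-15) = -525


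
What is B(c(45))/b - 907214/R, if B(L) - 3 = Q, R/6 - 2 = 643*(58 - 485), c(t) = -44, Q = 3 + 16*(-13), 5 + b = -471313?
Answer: 35659921130/64702299381 ≈ 0.55114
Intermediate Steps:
b = -471318 (b = -5 - 471313 = -471318)
Q = -205 (Q = 3 - 208 = -205)
R = -1647354 (R = 12 + 6*(643*(58 - 485)) = 12 + 6*(643*(-427)) = 12 + 6*(-274561) = 12 - 1647366 = -1647354)
B(L) = -202 (B(L) = 3 - 205 = -202)
B(c(45))/b - 907214/R = -202/(-471318) - 907214/(-1647354) = -202*(-1/471318) - 907214*(-1/1647354) = 101/235659 + 453607/823677 = 35659921130/64702299381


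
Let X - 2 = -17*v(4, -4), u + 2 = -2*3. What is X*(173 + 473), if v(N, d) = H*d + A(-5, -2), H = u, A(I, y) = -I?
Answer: -405042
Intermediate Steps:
u = -8 (u = -2 - 2*3 = -2 - 6 = -8)
H = -8
v(N, d) = 5 - 8*d (v(N, d) = -8*d - 1*(-5) = -8*d + 5 = 5 - 8*d)
X = -627 (X = 2 - 17*(5 - 8*(-4)) = 2 - 17*(5 + 32) = 2 - 17*37 = 2 - 629 = -627)
X*(173 + 473) = -627*(173 + 473) = -627*646 = -405042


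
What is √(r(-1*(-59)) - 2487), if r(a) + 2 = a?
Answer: 9*I*√30 ≈ 49.295*I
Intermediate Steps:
r(a) = -2 + a
√(r(-1*(-59)) - 2487) = √((-2 - 1*(-59)) - 2487) = √((-2 + 59) - 2487) = √(57 - 2487) = √(-2430) = 9*I*√30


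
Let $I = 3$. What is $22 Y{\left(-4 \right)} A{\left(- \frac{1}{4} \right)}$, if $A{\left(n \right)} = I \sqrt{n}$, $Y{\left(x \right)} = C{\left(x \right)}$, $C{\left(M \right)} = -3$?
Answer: $- 99 i \approx - 99.0 i$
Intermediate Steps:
$Y{\left(x \right)} = -3$
$A{\left(n \right)} = 3 \sqrt{n}$
$22 Y{\left(-4 \right)} A{\left(- \frac{1}{4} \right)} = 22 \left(-3\right) 3 \sqrt{- \frac{1}{4}} = - 66 \cdot 3 \sqrt{\left(-1\right) \frac{1}{4}} = - 66 \cdot 3 \sqrt{- \frac{1}{4}} = - 66 \cdot 3 \frac{i}{2} = - 66 \frac{3 i}{2} = - 99 i$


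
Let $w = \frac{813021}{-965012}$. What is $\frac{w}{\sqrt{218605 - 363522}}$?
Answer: $\frac{813021 i \sqrt{144917}}{139846644004} \approx 0.0022131 i$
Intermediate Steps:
$w = - \frac{813021}{965012}$ ($w = 813021 \left(- \frac{1}{965012}\right) = - \frac{813021}{965012} \approx -0.8425$)
$\frac{w}{\sqrt{218605 - 363522}} = - \frac{813021}{965012 \sqrt{218605 - 363522}} = - \frac{813021}{965012 \sqrt{-144917}} = - \frac{813021}{965012 i \sqrt{144917}} = - \frac{813021 \left(- \frac{i \sqrt{144917}}{144917}\right)}{965012} = \frac{813021 i \sqrt{144917}}{139846644004}$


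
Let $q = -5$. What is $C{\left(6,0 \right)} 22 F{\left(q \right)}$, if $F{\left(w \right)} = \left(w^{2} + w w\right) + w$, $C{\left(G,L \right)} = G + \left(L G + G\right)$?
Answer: $11880$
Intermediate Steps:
$C{\left(G,L \right)} = 2 G + G L$ ($C{\left(G,L \right)} = G + \left(G L + G\right) = G + \left(G + G L\right) = 2 G + G L$)
$F{\left(w \right)} = w + 2 w^{2}$ ($F{\left(w \right)} = \left(w^{2} + w^{2}\right) + w = 2 w^{2} + w = w + 2 w^{2}$)
$C{\left(6,0 \right)} 22 F{\left(q \right)} = 6 \left(2 + 0\right) 22 \left(- 5 \left(1 + 2 \left(-5\right)\right)\right) = 6 \cdot 2 \cdot 22 \left(- 5 \left(1 - 10\right)\right) = 12 \cdot 22 \left(\left(-5\right) \left(-9\right)\right) = 264 \cdot 45 = 11880$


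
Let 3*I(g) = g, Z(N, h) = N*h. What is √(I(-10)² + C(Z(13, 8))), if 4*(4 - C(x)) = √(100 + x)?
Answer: √(544 - 18*√51)/6 ≈ 3.3971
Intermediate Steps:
I(g) = g/3
C(x) = 4 - √(100 + x)/4
√(I(-10)² + C(Z(13, 8))) = √(((⅓)*(-10))² + (4 - √(100 + 13*8)/4)) = √((-10/3)² + (4 - √(100 + 104)/4)) = √(100/9 + (4 - √51/2)) = √(136/9 - √51/2)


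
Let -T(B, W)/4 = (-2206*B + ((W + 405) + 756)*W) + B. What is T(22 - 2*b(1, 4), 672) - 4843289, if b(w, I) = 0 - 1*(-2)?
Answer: -9611633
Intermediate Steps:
b(w, I) = 2 (b(w, I) = 0 + 2 = 2)
T(B, W) = 8820*B - 4*W*(1161 + W) (T(B, W) = -4*((-2206*B + ((W + 405) + 756)*W) + B) = -4*((-2206*B + ((405 + W) + 756)*W) + B) = -4*((-2206*B + (1161 + W)*W) + B) = -4*((-2206*B + W*(1161 + W)) + B) = -4*(-2205*B + W*(1161 + W)) = 8820*B - 4*W*(1161 + W))
T(22 - 2*b(1, 4), 672) - 4843289 = (-4644*672 - 4*672**2 + 8820*(22 - 2*2)) - 4843289 = (-3120768 - 4*451584 + 8820*(22 - 4)) - 4843289 = (-3120768 - 1806336 + 8820*18) - 4843289 = (-3120768 - 1806336 + 158760) - 4843289 = -4768344 - 4843289 = -9611633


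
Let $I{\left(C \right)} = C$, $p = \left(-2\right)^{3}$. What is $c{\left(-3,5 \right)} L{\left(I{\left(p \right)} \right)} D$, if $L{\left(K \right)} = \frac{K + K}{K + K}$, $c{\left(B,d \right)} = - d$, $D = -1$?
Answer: $5$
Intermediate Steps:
$p = -8$
$L{\left(K \right)} = 1$ ($L{\left(K \right)} = \frac{2 K}{2 K} = 2 K \frac{1}{2 K} = 1$)
$c{\left(-3,5 \right)} L{\left(I{\left(p \right)} \right)} D = \left(-1\right) 5 \cdot 1 \left(-1\right) = \left(-5\right) 1 \left(-1\right) = \left(-5\right) \left(-1\right) = 5$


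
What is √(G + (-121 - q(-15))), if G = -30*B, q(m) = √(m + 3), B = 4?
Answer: √(-241 - 2*I*√3) ≈ 0.1116 - 15.525*I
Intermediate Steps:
q(m) = √(3 + m)
G = -120 (G = -30*4 = -120)
√(G + (-121 - q(-15))) = √(-120 + (-121 - √(3 - 15))) = √(-120 + (-121 - √(-12))) = √(-120 + (-121 - 2*I*√3)) = √(-241 - 2*I*√3)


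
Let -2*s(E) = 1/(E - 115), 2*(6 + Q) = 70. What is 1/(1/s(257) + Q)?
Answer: -1/255 ≈ -0.0039216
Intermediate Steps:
Q = 29 (Q = -6 + (½)*70 = -6 + 35 = 29)
s(E) = -1/(2*(-115 + E)) (s(E) = -1/(2*(E - 115)) = -1/(2*(-115 + E)))
1/(1/s(257) + Q) = 1/(1/(-1/(-230 + 2*257)) + 29) = 1/(1/(-1/(-230 + 514)) + 29) = 1/(1/(-1/284) + 29) = 1/(-284 + 29) = 1/(-255) = -1/255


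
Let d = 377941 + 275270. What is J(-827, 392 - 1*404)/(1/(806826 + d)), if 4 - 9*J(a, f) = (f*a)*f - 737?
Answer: 19439419297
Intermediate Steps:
d = 653211
J(a, f) = 247/3 - a*f²/9 (J(a, f) = 4/9 - ((f*a)*f - 737)/9 = 4/9 - ((a*f)*f - 737)/9 = 4/9 - (a*f² - 737)/9 = 4/9 - (-737 + a*f²)/9 = 4/9 + (737/9 - a*f²/9) = 247/3 - a*f²/9)
J(-827, 392 - 1*404)/(1/(806826 + d)) = (247/3 - ⅑*(-827)*(392 - 1*404)²)/(1/(806826 + 653211)) = (247/3 - ⅑*(-827)*(392 - 404)²)/(1/1460037) = (247/3 - ⅑*(-827)*(-12)²)/(1/1460037) = (247/3 - ⅑*(-827)*144)*1460037 = (247/3 + 13232)*1460037 = (39943/3)*1460037 = 19439419297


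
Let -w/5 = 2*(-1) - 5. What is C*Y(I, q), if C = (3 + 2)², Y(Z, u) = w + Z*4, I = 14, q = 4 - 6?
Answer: 2275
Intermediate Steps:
w = 35 (w = -5*(2*(-1) - 5) = -5*(-2 - 5) = -5*(-7) = 35)
q = -2
Y(Z, u) = 35 + 4*Z (Y(Z, u) = 35 + Z*4 = 35 + 4*Z)
C = 25 (C = 5² = 25)
C*Y(I, q) = 25*(35 + 4*14) = 25*(35 + 56) = 25*91 = 2275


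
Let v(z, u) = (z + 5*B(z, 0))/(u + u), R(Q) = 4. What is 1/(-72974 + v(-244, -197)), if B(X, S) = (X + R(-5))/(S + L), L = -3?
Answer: -197/14375956 ≈ -1.3703e-5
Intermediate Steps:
B(X, S) = (4 + X)/(-3 + S) (B(X, S) = (X + 4)/(S - 3) = (4 + X)/(-3 + S))
v(z, u) = (-20/3 - 2*z/3)/(2*u) (v(z, u) = (z + 5*((4 + z)/(-3 + 0)))/(u + u) = (z + 5*((4 + z)/(-3)))/((2*u)) = (z + 5*(-(4 + z)/3))*(1/(2*u)) = (z + 5*(-4/3 - z/3))*(1/(2*u)) = (z + (-20/3 - 5*z/3))*(1/(2*u)) = (-20/3 - 2*z/3)*(1/(2*u)) = (-20/3 - 2*z/3)/(2*u))
1/(-72974 + v(-244, -197)) = 1/(-72974 + (⅓)*(-10 - 1*(-244))/(-197)) = 1/(-72974 + (⅓)*(-1/197)*(-10 + 244)) = 1/(-72974 + (⅓)*(-1/197)*234) = 1/(-72974 - 78/197) = 1/(-14375956/197) = -197/14375956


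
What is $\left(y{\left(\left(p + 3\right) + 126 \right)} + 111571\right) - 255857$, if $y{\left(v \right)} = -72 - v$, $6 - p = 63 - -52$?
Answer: $-144378$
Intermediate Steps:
$p = -109$ ($p = 6 - \left(63 - -52\right) = 6 - \left(63 + 52\right) = 6 - 115 = -109$)
$\left(y{\left(\left(p + 3\right) + 126 \right)} + 111571\right) - 255857 = \left(\left(-72 - \left(\left(-109 + 3\right) + 126\right)\right) + 111571\right) - 255857 = \left(\left(-72 - \left(-106 + 126\right)\right) + 111571\right) - 255857 = \left(\left(-72 - 20\right) + 111571\right) - 255857 = \left(-92 + 111571\right) - 255857 = 111479 - 255857 = -144378$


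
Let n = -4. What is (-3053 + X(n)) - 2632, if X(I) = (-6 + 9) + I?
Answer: -5686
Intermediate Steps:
X(I) = 3 + I
(-3053 + X(n)) - 2632 = (-3053 + (3 - 4)) - 2632 = (-3053 - 1) - 2632 = -3054 - 2632 = -5686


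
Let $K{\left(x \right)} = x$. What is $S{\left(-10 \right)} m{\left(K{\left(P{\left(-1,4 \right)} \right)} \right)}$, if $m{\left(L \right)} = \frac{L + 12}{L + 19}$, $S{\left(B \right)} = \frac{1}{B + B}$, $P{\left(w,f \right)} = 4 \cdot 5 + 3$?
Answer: $- \frac{1}{24} \approx -0.041667$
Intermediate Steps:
$P{\left(w,f \right)} = 23$ ($P{\left(w,f \right)} = 20 + 3 = 23$)
$S{\left(B \right)} = \frac{1}{2 B}$
$m{\left(L \right)} = \frac{12 + L}{19 + L}$
$S{\left(-10 \right)} m{\left(K{\left(P{\left(-1,4 \right)} \right)} \right)} = \frac{1}{2 \left(-10\right)} \frac{12 + 23}{19 + 23} = \frac{1}{2} \left(- \frac{1}{10}\right) \frac{1}{42} \cdot 35 = - \frac{\frac{1}{42} \cdot 35}{20} = \left(- \frac{1}{20}\right) \frac{5}{6} = - \frac{1}{24}$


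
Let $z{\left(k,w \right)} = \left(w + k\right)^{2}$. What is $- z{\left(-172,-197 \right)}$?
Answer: $-136161$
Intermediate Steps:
$z{\left(k,w \right)} = \left(k + w\right)^{2}$
$- z{\left(-172,-197 \right)} = - \left(-172 - 197\right)^{2} = - \left(-369\right)^{2} = \left(-1\right) 136161 = -136161$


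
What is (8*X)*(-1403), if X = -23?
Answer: 258152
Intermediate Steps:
(8*X)*(-1403) = (8*(-23))*(-1403) = -184*(-1403) = 258152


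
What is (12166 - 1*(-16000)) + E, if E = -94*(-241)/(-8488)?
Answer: 119525177/4244 ≈ 28163.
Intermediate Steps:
E = -11327/4244 (E = 22654*(-1/8488) = -11327/4244 ≈ -2.6689)
(12166 - 1*(-16000)) + E = (12166 - 1*(-16000)) - 11327/4244 = (12166 + 16000) - 11327/4244 = 28166 - 11327/4244 = 119525177/4244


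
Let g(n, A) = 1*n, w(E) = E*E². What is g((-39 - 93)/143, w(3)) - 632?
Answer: -8228/13 ≈ -632.92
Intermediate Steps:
w(E) = E³
g(n, A) = n
g((-39 - 93)/143, w(3)) - 632 = (-39 - 93)/143 - 632 = -132*1/143 - 632 = -12/13 - 632 = -8228/13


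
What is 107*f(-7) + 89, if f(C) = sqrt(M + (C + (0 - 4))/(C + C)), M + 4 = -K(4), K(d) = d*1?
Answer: 89 + 107*I*sqrt(1414)/14 ≈ 89.0 + 287.4*I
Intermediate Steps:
K(d) = d
M = -8 (M = -4 - 1*4 = -4 - 4 = -8)
f(C) = sqrt(-8 + (-4 + C)/(2*C)) (f(C) = sqrt(-8 + (C + (0 - 4))/(C + C)) = sqrt(-8 + (C - 4)/((2*C))) = sqrt(-8 + (-4 + C)*(1/(2*C))) = sqrt(-8 + (-4 + C)/(2*C)))
107*f(-7) + 89 = 107*(sqrt(-30 - 8/(-7))/2) + 89 = 107*(sqrt(-30 - 8*(-1/7))/2) + 89 = 107*(sqrt(-30 + 8/7)/2) + 89 = 107*(sqrt(-202/7)/2) + 89 = 107*((I*sqrt(1414)/7)/2) + 89 = 107*(I*sqrt(1414)/14) + 89 = 107*I*sqrt(1414)/14 + 89 = 89 + 107*I*sqrt(1414)/14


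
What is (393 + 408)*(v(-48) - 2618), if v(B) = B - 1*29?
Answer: -2158695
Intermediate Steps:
v(B) = -29 + B (v(B) = B - 29 = -29 + B)
(393 + 408)*(v(-48) - 2618) = (393 + 408)*((-29 - 48) - 2618) = 801*(-77 - 2618) = 801*(-2695) = -2158695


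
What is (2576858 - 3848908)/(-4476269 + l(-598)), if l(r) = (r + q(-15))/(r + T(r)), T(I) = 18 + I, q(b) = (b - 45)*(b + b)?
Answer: 374618725/1318261521 ≈ 0.28418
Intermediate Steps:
q(b) = 2*b*(-45 + b) (q(b) = (-45 + b)*(2*b) = 2*b*(-45 + b))
l(r) = (1800 + r)/(18 + 2*r) (l(r) = (r + 2*(-15)*(-45 - 15))/(r + (18 + r)) = (r + 2*(-15)*(-60))/(18 + 2*r) = (r + 1800)/(18 + 2*r) = (1800 + r)/(18 + 2*r))
(2576858 - 3848908)/(-4476269 + l(-598)) = (2576858 - 3848908)/(-4476269 + (1800 - 598)/(2*(9 - 598))) = -1272050/(-4476269 + (½)*1202/(-589)) = -1272050/(-4476269 + (½)*(-1/589)*1202) = -1272050/(-4476269 - 601/589) = -1272050/(-2636523042/589) = -1272050*(-589/2636523042) = 374618725/1318261521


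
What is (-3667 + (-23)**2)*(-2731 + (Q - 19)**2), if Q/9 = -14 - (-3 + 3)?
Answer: -57406572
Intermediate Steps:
Q = -126 (Q = 9*(-14 - (-3 + 3)) = 9*(-14 - 1*0) = 9*(-14 + 0) = 9*(-14) = -126)
(-3667 + (-23)**2)*(-2731 + (Q - 19)**2) = (-3667 + (-23)**2)*(-2731 + (-126 - 19)**2) = (-3667 + 529)*(-2731 + (-145)**2) = -3138*(-2731 + 21025) = -3138*18294 = -57406572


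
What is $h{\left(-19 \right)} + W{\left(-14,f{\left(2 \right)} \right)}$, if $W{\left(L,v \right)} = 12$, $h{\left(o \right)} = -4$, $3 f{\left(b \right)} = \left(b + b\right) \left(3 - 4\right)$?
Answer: $8$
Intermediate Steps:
$f{\left(b \right)} = - \frac{2 b}{3}$ ($f{\left(b \right)} = \frac{\left(b + b\right) \left(3 - 4\right)}{3} = \frac{2 b \left(-1\right)}{3} = \frac{\left(-2\right) b}{3} = - \frac{2 b}{3}$)
$h{\left(-19 \right)} + W{\left(-14,f{\left(2 \right)} \right)} = -4 + 12 = 8$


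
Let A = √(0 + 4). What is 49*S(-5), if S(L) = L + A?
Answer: -147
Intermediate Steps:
A = 2 (A = √4 = 2)
S(L) = 2 + L (S(L) = L + 2 = 2 + L)
49*S(-5) = 49*(2 - 5) = 49*(-3) = -147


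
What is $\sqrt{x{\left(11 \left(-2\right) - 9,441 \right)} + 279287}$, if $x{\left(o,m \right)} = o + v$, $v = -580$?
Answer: $6 \sqrt{7741} \approx 527.9$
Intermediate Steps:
$x{\left(o,m \right)} = -580 + o$ ($x{\left(o,m \right)} = o - 580 = -580 + o$)
$\sqrt{x{\left(11 \left(-2\right) - 9,441 \right)} + 279287} = \sqrt{\left(-580 + \left(11 \left(-2\right) - 9\right)\right) + 279287} = \sqrt{\left(-580 - 31\right) + 279287} = \sqrt{-611 + 279287} = \sqrt{278676} = 6 \sqrt{7741}$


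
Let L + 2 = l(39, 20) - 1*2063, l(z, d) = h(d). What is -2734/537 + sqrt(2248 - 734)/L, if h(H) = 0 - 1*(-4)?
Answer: -2734/537 - sqrt(1514)/2061 ≈ -5.1101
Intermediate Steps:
h(H) = 4 (h(H) = 0 + 4 = 4)
l(z, d) = 4
L = -2061 (L = -2 + (4 - 1*2063) = -2 + (4 - 2063) = -2 - 2059 = -2061)
-2734/537 + sqrt(2248 - 734)/L = -2734/537 + sqrt(2248 - 734)/(-2061) = -2734*1/537 + sqrt(1514)*(-1/2061) = -2734/537 - sqrt(1514)/2061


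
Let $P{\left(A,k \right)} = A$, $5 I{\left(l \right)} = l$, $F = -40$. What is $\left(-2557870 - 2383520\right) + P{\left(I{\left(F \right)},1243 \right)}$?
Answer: $-4941398$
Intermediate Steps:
$I{\left(l \right)} = \frac{l}{5}$
$\left(-2557870 - 2383520\right) + P{\left(I{\left(F \right)},1243 \right)} = \left(-2557870 - 2383520\right) + \frac{1}{5} \left(-40\right) = -4941390 - 8 = -4941398$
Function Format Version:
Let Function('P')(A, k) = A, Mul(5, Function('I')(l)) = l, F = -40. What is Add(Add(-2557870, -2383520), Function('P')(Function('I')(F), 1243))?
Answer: -4941398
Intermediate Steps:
Function('I')(l) = Mul(Rational(1, 5), l)
Add(Add(-2557870, -2383520), Function('P')(Function('I')(F), 1243)) = Add(Add(-2557870, -2383520), Mul(Rational(1, 5), -40)) = Add(-4941390, -8) = -4941398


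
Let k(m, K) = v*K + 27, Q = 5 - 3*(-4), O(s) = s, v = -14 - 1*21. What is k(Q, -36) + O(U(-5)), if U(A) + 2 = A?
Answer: 1280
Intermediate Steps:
U(A) = -2 + A
v = -35 (v = -14 - 21 = -35)
Q = 17 (Q = 5 + 12 = 17)
k(m, K) = 27 - 35*K (k(m, K) = -35*K + 27 = 27 - 35*K)
k(Q, -36) + O(U(-5)) = (27 - 35*(-36)) + (-2 - 5) = (27 + 1260) - 7 = 1287 - 7 = 1280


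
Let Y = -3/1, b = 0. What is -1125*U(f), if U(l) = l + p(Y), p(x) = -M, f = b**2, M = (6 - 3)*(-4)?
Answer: -13500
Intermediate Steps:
M = -12 (M = 3*(-4) = -12)
f = 0 (f = 0**2 = 0)
Y = -3 (Y = -3*1 = -3)
p(x) = 12 (p(x) = -1*(-12) = 12)
U(l) = 12 + l (U(l) = l + 12 = 12 + l)
-1125*U(f) = -1125*(12 + 0) = -1125*12 = -13500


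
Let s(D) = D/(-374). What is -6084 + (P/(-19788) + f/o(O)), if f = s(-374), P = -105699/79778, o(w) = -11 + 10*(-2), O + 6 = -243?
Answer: -99246908743017/16312686328 ≈ -6084.0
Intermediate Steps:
O = -249 (O = -6 - 243 = -249)
s(D) = -D/374 (s(D) = D*(-1/374) = -D/374)
o(w) = -31 (o(w) = -11 - 20 = -31)
P = -105699/79778 (P = -105699*1/79778 = -105699/79778 ≈ -1.3249)
f = 1 (f = -1/374*(-374) = 1)
-6084 + (P/(-19788) + f/o(O)) = -6084 + (-105699/79778/(-19788) + 1/(-31)) = -6084 + (-105699/79778*(-1/19788) + 1*(-1/31)) = -6084 + (35233/526215688 - 1/31) = -6084 - 525123465/16312686328 = -99246908743017/16312686328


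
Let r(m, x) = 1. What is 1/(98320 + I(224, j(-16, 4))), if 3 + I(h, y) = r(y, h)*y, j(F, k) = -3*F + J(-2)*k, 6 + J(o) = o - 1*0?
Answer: 1/98333 ≈ 1.0170e-5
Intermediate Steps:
J(o) = -6 + o (J(o) = -6 + (o - 1*0) = -6 + (o + 0) = -6 + o)
j(F, k) = -8*k - 3*F (j(F, k) = -3*F + (-6 - 2)*k = -3*F - 8*k = -8*k - 3*F)
I(h, y) = -3 + y (I(h, y) = -3 + 1*y = -3 + y)
1/(98320 + I(224, j(-16, 4))) = 1/(98320 + (-3 + (-8*4 - 3*(-16)))) = 1/(98320 + (-3 + (-32 + 48))) = 1/(98320 + (-3 + 16)) = 1/(98320 + 13) = 1/98333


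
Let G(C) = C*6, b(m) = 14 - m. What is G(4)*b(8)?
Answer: 144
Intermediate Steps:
G(C) = 6*C
G(4)*b(8) = (6*4)*(14 - 1*8) = 24*(14 - 8) = 24*6 = 144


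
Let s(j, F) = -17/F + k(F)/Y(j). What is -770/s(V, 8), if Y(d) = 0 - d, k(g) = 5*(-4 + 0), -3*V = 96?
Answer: 280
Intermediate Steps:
V = -32 (V = -⅓*96 = -32)
k(g) = -20 (k(g) = 5*(-4) = -20)
Y(d) = -d
s(j, F) = -17/F + 20/j (s(j, F) = -17/F - 20*(-1/j) = -17/F - (-20)/j = -17/F + 20/j)
-770/s(V, 8) = -770/(-17/8 + 20/(-32)) = -770/(-17*⅛ + 20*(-1/32)) = -770/(-17/8 - 5/8) = -770/(-11/4) = -770*(-4/11) = 280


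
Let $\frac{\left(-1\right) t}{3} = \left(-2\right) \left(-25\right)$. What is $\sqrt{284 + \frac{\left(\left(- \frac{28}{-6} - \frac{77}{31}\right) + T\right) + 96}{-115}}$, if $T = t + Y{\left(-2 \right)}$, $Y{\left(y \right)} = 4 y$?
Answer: $\frac{\sqrt{32544275385}}{10695} \approx 16.868$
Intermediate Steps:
$t = -150$ ($t = - 3 \left(\left(-2\right) \left(-25\right)\right) = \left(-3\right) 50 = -150$)
$T = -158$ ($T = -150 + 4 \left(-2\right) = -150 - 8 = -158$)
$\sqrt{284 + \frac{\left(\left(- \frac{28}{-6} - \frac{77}{31}\right) + T\right) + 96}{-115}} = \sqrt{284 + \frac{\left(\left(- \frac{28}{-6} - \frac{77}{31}\right) - 158\right) + 96}{-115}} = \sqrt{284 + \left(\left(\left(\left(-28\right) \left(- \frac{1}{6}\right) - \frac{77}{31}\right) - 158\right) + 96\right) \left(- \frac{1}{115}\right)} = \sqrt{284 + \left(\left(\left(\frac{14}{3} - \frac{77}{31}\right) - 158\right) + 96\right) \left(- \frac{1}{115}\right)} = \sqrt{284 + \left(\left(\frac{203}{93} - 158\right) + 96\right) \left(- \frac{1}{115}\right)} = \sqrt{284 + \left(- \frac{14491}{93} + 96\right) \left(- \frac{1}{115}\right)} = \sqrt{284 - - \frac{5563}{10695}} = \sqrt{284 + \frac{5563}{10695}} = \sqrt{\frac{3042943}{10695}} = \frac{\sqrt{32544275385}}{10695}$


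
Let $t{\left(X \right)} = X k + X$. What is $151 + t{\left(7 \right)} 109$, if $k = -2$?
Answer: $-612$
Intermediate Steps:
$t{\left(X \right)} = - X$ ($t{\left(X \right)} = X \left(-2\right) + X = - 2 X + X = - X$)
$151 + t{\left(7 \right)} 109 = 151 + \left(-1\right) 7 \cdot 109 = 151 - 763 = -612$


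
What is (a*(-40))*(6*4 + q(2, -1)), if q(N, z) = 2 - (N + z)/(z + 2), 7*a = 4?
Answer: -4000/7 ≈ -571.43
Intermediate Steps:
a = 4/7 (a = (1/7)*4 = 4/7 ≈ 0.57143)
q(N, z) = 2 - (N + z)/(2 + z)
(a*(-40))*(6*4 + q(2, -1)) = ((4/7)*(-40))*(6*4 + (4 - 1 - 1*2)/(2 - 1)) = -160*(24 + (4 - 1 - 2)/1)/7 = -160*(24 + 1*1)/7 = -160*(24 + 1)/7 = -160/7*25 = -4000/7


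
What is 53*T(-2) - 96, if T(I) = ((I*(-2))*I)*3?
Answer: -1368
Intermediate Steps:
T(I) = -6*I² (T(I) = ((-2*I)*I)*3 = -2*I²*3 = -6*I²)
53*T(-2) - 96 = 53*(-6*(-2)²) - 96 = 53*(-6*4) - 96 = 53*(-24) - 96 = -1272 - 96 = -1368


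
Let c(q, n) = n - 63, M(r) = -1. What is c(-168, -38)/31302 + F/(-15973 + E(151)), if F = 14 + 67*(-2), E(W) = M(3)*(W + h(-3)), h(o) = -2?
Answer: 354653/84108474 ≈ 0.0042166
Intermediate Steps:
c(q, n) = -63 + n
E(W) = 2 - W (E(W) = -(W - 2) = -(-2 + W) = 2 - W)
F = -120 (F = 14 - 134 = -120)
c(-168, -38)/31302 + F/(-15973 + E(151)) = (-63 - 38)/31302 - 120/(-15973 + (2 - 1*151)) = -101*1/31302 - 120/(-15973 + (2 - 151)) = -101/31302 - 120/(-15973 - 149) = -101/31302 - 120/(-16122) = -101/31302 - 120*(-1/16122) = -101/31302 + 20/2687 = 354653/84108474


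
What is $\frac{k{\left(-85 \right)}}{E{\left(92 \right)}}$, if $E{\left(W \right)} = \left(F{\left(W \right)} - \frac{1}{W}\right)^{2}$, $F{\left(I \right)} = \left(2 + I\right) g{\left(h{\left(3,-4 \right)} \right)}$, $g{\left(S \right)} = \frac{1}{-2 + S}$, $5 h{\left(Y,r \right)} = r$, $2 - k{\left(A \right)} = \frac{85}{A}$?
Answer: $\frac{414736}{155909043} \approx 0.0026601$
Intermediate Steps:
$k{\left(A \right)} = 2 - \frac{85}{A}$
$h{\left(Y,r \right)} = \frac{r}{5}$
$F{\left(I \right)} = - \frac{5}{7} - \frac{5 I}{14}$ ($F{\left(I \right)} = \frac{2 + I}{-2 + \frac{1}{5} \left(-4\right)} = \frac{2 + I}{-2 - \frac{4}{5}} = \frac{2 + I}{- \frac{14}{5}} = \left(2 + I\right) \left(- \frac{5}{14}\right) = - \frac{5}{7} - \frac{5 I}{14}$)
$E{\left(W \right)} = \left(- \frac{5}{7} - \frac{1}{W} - \frac{5 W}{14}\right)^{2}$ ($E{\left(W \right)} = \left(\left(- \frac{5}{7} - \frac{5 W}{14}\right) - \frac{1}{W}\right)^{2} = \left(- \frac{5}{7} - \frac{1}{W} - \frac{5 W}{14}\right)^{2}$)
$\frac{k{\left(-85 \right)}}{E{\left(92 \right)}} = \frac{2 - \frac{85}{-85}}{\frac{1}{196} \cdot \frac{1}{8464} \left(14 + 5 \cdot 92 \left(2 + 92\right)\right)^{2}} = \frac{2 - -1}{\frac{1}{196} \cdot \frac{1}{8464} \left(14 + 5 \cdot 92 \cdot 94\right)^{2}} = \frac{2 + 1}{\frac{1}{196} \cdot \frac{1}{8464} \left(14 + 43240\right)^{2}} = \frac{3}{\frac{1}{196} \cdot \frac{1}{8464} \cdot 43254^{2}} = \frac{3}{\frac{1}{196} \cdot \frac{1}{8464} \cdot 1870908516} = \frac{3}{\frac{467727129}{414736}} = 3 \cdot \frac{414736}{467727129} = \frac{414736}{155909043}$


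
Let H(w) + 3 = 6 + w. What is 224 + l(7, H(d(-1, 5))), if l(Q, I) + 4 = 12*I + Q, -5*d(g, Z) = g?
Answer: 1327/5 ≈ 265.40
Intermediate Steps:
d(g, Z) = -g/5
H(w) = 3 + w (H(w) = -3 + (6 + w) = 3 + w)
l(Q, I) = -4 + Q + 12*I (l(Q, I) = -4 + (12*I + Q) = -4 + (Q + 12*I) = -4 + Q + 12*I)
224 + l(7, H(d(-1, 5))) = 224 + (-4 + 7 + 12*(3 - ⅕*(-1))) = 224 + (-4 + 7 + 12*(3 + ⅕)) = 224 + (-4 + 7 + 12*(16/5)) = 224 + (-4 + 7 + 192/5) = 224 + 207/5 = 1327/5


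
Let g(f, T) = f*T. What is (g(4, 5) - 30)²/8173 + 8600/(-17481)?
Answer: -68539700/142872213 ≈ -0.47973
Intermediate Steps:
g(f, T) = T*f
(g(4, 5) - 30)²/8173 + 8600/(-17481) = (5*4 - 30)²/8173 + 8600/(-17481) = (20 - 30)²*(1/8173) + 8600*(-1/17481) = (-10)²*(1/8173) - 8600/17481 = 100*(1/8173) - 8600/17481 = 100/8173 - 8600/17481 = -68539700/142872213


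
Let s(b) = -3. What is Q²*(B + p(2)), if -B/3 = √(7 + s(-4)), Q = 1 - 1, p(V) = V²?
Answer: 0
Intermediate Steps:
Q = 0
B = -6 (B = -3*√(7 - 3) = -3*√4 = -3*2 = -6)
Q²*(B + p(2)) = 0²*(-6 + 2²) = 0*(-6 + 4) = 0*(-2) = 0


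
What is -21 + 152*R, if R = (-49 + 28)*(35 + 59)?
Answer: -300069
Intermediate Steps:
R = -1974 (R = -21*94 = -1974)
-21 + 152*R = -21 + 152*(-1974) = -21 - 300048 = -300069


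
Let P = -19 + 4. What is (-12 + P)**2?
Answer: 729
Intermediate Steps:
P = -15
(-12 + P)**2 = (-12 - 15)**2 = (-27)**2 = 729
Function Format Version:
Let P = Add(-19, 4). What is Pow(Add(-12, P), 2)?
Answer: 729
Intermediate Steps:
P = -15
Pow(Add(-12, P), 2) = Pow(Add(-12, -15), 2) = Pow(-27, 2) = 729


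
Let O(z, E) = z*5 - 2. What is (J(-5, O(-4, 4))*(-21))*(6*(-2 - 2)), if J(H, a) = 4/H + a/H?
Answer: 9072/5 ≈ 1814.4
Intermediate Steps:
O(z, E) = -2 + 5*z (O(z, E) = 5*z - 2 = -2 + 5*z)
(J(-5, O(-4, 4))*(-21))*(6*(-2 - 2)) = (((4 + (-2 + 5*(-4)))/(-5))*(-21))*(6*(-2 - 2)) = (-(4 + (-2 - 20))/5*(-21))*(6*(-4)) = (-(4 - 22)/5*(-21))*(-24) = (-⅕*(-18)*(-21))*(-24) = ((18/5)*(-21))*(-24) = -378/5*(-24) = 9072/5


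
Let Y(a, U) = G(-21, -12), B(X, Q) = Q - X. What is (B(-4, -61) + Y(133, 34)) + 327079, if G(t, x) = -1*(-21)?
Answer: 327043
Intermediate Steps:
G(t, x) = 21
Y(a, U) = 21
(B(-4, -61) + Y(133, 34)) + 327079 = ((-61 - 1*(-4)) + 21) + 327079 = ((-61 + 4) + 21) + 327079 = (-57 + 21) + 327079 = -36 + 327079 = 327043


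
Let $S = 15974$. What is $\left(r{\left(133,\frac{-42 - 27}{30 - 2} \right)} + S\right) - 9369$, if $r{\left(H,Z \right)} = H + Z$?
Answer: $\frac{188595}{28} \approx 6735.5$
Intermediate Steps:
$\left(r{\left(133,\frac{-42 - 27}{30 - 2} \right)} + S\right) - 9369 = \left(\left(133 + \frac{-42 - 27}{30 - 2}\right) + 15974\right) - 9369 = \left(\left(133 - \frac{69}{28}\right) + 15974\right) - 9369 = \left(\frac{3655}{28} + 15974\right) - 9369 = \frac{450927}{28} - 9369 = \frac{188595}{28}$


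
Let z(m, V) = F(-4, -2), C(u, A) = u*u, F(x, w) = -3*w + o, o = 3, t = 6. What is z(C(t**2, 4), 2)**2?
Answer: 81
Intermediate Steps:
F(x, w) = 3 - 3*w (F(x, w) = -3*w + 3 = 3 - 3*w)
C(u, A) = u**2
z(m, V) = 9 (z(m, V) = 3 - 3*(-2) = 3 + 6 = 9)
z(C(t**2, 4), 2)**2 = 9**2 = 81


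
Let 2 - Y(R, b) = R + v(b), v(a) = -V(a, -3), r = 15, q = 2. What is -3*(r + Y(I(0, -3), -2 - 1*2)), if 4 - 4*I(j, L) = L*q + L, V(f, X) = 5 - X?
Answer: -261/4 ≈ -65.250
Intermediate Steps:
I(j, L) = 1 - 3*L/4 (I(j, L) = 1 - (L*2 + L)/4 = 1 - (2*L + L)/4 = 1 - 3*L/4)
v(a) = -8 (v(a) = -(5 - 1*(-3)) = -(5 + 3) = -1*8 = -8)
Y(R, b) = 10 - R (Y(R, b) = 2 - (R - 8) = 2 - (-8 + R) = 2 + (8 - R) = 10 - R)
-3*(r + Y(I(0, -3), -2 - 1*2)) = -3*(15 + (10 - (1 - ¾*(-3)))) = -3*(15 + (10 - (1 + 9/4))) = -3*(15 + (10 - 1*13/4)) = -3*(15 + (10 - 13/4)) = -3*(15 + 27/4) = -3*87/4 = -261/4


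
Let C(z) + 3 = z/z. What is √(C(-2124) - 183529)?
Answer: I*√183531 ≈ 428.41*I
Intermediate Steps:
C(z) = -2 (C(z) = -3 + z/z = -3 + 1 = -2)
√(C(-2124) - 183529) = √(-2 - 183529) = √(-183531) = I*√183531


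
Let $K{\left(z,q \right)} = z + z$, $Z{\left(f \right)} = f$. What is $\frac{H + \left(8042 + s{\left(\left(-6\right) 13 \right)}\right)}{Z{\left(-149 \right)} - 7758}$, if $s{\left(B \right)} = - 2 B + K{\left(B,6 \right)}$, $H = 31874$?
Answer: $- \frac{39916}{7907} \approx -5.0482$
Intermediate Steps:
$K{\left(z,q \right)} = 2 z$
$s{\left(B \right)} = 0$ ($s{\left(B \right)} = - 2 B + 2 B = 0$)
$\frac{H + \left(8042 + s{\left(\left(-6\right) 13 \right)}\right)}{Z{\left(-149 \right)} - 7758} = \frac{31874 + \left(8042 + 0\right)}{-149 - 7758} = \frac{31874 + 8042}{-7907} = 39916 \left(- \frac{1}{7907}\right) = - \frac{39916}{7907}$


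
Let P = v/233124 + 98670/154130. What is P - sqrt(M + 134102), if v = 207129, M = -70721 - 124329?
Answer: 1830904595/1197713404 - 6*I*sqrt(1693) ≈ 1.5287 - 246.88*I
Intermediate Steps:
M = -195050
P = 1830904595/1197713404 (P = 207129/233124 + 98670/154130 = 207129*(1/233124) + 98670*(1/154130) = 69043/77708 + 9867/15413 = 1830904595/1197713404 ≈ 1.5287)
P - sqrt(M + 134102) = 1830904595/1197713404 - sqrt(-195050 + 134102) = 1830904595/1197713404 - sqrt(-60948) = 1830904595/1197713404 - 6*I*sqrt(1693)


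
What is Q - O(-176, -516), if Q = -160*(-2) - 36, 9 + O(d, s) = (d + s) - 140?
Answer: 1125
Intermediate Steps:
O(d, s) = -149 + d + s (O(d, s) = -9 + ((d + s) - 140) = -9 + (-140 + d + s) = -149 + d + s)
Q = 284 (Q = 320 - 36 = 284)
Q - O(-176, -516) = 284 - (-149 - 176 - 516) = 284 - 1*(-841) = 284 + 841 = 1125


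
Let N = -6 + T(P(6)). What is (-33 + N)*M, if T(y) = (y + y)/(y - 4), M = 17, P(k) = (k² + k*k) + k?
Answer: -23205/37 ≈ -627.16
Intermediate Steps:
P(k) = k + 2*k² (P(k) = (k² + k²) + k = 2*k² + k = k + 2*k²)
T(y) = 2*y/(-4 + y) (T(y) = (2*y)/(-4 + y) = 2*y/(-4 + y))
N = -144/37 (N = -6 + 2*(6*(1 + 2*6))/(-4 + 6*(1 + 2*6)) = -6 + 2*(6*(1 + 12))/(-4 + 6*(1 + 12)) = -6 + 2*(6*13)/(-4 + 6*13) = -6 + 2*78/(-4 + 78) = -6 + 2*78/74 = -6 + 2*78*(1/74) = -6 + 78/37 = -144/37 ≈ -3.8919)
(-33 + N)*M = (-33 - 144/37)*17 = -1365/37*17 = -23205/37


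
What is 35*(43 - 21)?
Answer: 770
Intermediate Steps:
35*(43 - 21) = 35*22 = 770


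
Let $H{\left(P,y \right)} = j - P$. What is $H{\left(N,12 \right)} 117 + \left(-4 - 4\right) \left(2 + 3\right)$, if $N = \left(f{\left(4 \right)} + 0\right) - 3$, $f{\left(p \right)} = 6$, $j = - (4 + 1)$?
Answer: $-976$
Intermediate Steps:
$j = -5$ ($j = \left(-1\right) 5 = -5$)
$N = 3$ ($N = \left(6 + 0\right) - 3 = 6 - 3 = 3$)
$H{\left(P,y \right)} = -5 - P$
$H{\left(N,12 \right)} 117 + \left(-4 - 4\right) \left(2 + 3\right) = \left(-5 - 3\right) 117 + \left(-4 - 4\right) \left(2 + 3\right) = \left(-5 - 3\right) 117 - 40 = \left(-8\right) 117 - 40 = -936 - 40 = -976$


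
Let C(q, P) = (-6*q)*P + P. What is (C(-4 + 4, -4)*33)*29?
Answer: -3828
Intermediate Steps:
C(q, P) = P - 6*P*q (C(q, P) = -6*P*q + P = P - 6*P*q)
(C(-4 + 4, -4)*33)*29 = (-4*(1 - 6*(-4 + 4))*33)*29 = (-4*(1 - 6*0)*33)*29 = (-4*(1 + 0)*33)*29 = (-4*1*33)*29 = -4*33*29 = -132*29 = -3828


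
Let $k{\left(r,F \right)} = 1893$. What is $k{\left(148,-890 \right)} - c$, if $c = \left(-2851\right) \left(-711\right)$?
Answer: $-2025168$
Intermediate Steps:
$c = 2027061$
$k{\left(148,-890 \right)} - c = 1893 - 2027061 = -2025168$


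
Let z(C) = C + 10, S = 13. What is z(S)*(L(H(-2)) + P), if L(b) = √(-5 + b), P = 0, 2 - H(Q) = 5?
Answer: 46*I*√2 ≈ 65.054*I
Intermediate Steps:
H(Q) = -3 (H(Q) = 2 - 1*5 = 2 - 5 = -3)
z(C) = 10 + C
z(S)*(L(H(-2)) + P) = (10 + 13)*(√(-5 - 3) + 0) = 23*(√(-8) + 0) = 23*(2*I*√2 + 0) = 23*(2*I*√2) = 46*I*√2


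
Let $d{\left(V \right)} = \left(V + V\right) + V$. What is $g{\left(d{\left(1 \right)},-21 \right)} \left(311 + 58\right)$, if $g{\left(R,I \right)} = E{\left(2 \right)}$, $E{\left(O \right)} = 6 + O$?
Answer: $2952$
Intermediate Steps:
$d{\left(V \right)} = 3 V$ ($d{\left(V \right)} = 2 V + V = 3 V$)
$g{\left(R,I \right)} = 8$ ($g{\left(R,I \right)} = 6 + 2 = 8$)
$g{\left(d{\left(1 \right)},-21 \right)} \left(311 + 58\right) = 8 \left(311 + 58\right) = 8 \cdot 369 = 2952$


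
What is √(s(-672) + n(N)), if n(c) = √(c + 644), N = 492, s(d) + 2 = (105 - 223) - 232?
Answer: 2*√(-88 + √71) ≈ 17.841*I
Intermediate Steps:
s(d) = -352 (s(d) = -2 + ((105 - 223) - 232) = -2 + (-118 - 232) = -2 - 350 = -352)
n(c) = √(644 + c)
√(s(-672) + n(N)) = √(-352 + √(644 + 492)) = √(-352 + √1136) = √(-352 + 4*√71)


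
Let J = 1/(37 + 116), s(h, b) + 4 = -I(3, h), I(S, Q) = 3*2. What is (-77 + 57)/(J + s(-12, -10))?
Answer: 3060/1529 ≈ 2.0013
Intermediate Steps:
I(S, Q) = 6
s(h, b) = -10 (s(h, b) = -4 - 1*6 = -4 - 6 = -10)
J = 1/153 ≈ 0.0065359
(-77 + 57)/(J + s(-12, -10)) = (-77 + 57)/(1/153 - 10) = -20/(-1529/153) = -153/1529*(-20) = 3060/1529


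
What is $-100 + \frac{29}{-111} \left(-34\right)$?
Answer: $- \frac{10114}{111} \approx -91.117$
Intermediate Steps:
$-100 + \frac{29}{-111} \left(-34\right) = -100 + 29 \left(- \frac{1}{111}\right) \left(-34\right) = -100 - - \frac{986}{111} = -100 + \frac{986}{111} = - \frac{10114}{111}$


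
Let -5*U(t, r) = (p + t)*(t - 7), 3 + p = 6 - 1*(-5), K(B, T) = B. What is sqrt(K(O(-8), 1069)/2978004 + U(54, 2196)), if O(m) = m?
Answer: 2*I*sqrt(2018971243617405)/3722505 ≈ 24.141*I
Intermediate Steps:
p = 8 (p = -3 + (6 - 1*(-5)) = -3 + (6 + 5) = -3 + 11 = 8)
U(t, r) = -(-7 + t)*(8 + t)/5 (U(t, r) = -(8 + t)*(t - 7)/5 = -(8 + t)*(-7 + t)/5 = -(-7 + t)*(8 + t)/5)
sqrt(K(O(-8), 1069)/2978004 + U(54, 2196)) = sqrt(-8/2978004 + (56/5 - 1/5*54 - 1/5*54**2)) = sqrt(-8*1/2978004 + (56/5 - 54/5 - 1/5*2916)) = sqrt(-2/744501 + (56/5 - 54/5 - 2916/5)) = sqrt(-2/744501 - 2914/5) = sqrt(-2169475924/3722505) = 2*I*sqrt(2018971243617405)/3722505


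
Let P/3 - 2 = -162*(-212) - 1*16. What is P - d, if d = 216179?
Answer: -113189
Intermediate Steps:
P = 102990 (P = 6 + 3*(-162*(-212) - 1*16) = 6 + 3*(34344 - 16) = 6 + 3*34328 = 6 + 102984 = 102990)
P - d = 102990 - 1*216179 = 102990 - 216179 = -113189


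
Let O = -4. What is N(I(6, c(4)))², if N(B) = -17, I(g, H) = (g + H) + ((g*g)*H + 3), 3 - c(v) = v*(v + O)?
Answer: 289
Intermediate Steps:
c(v) = 3 - v*(-4 + v) (c(v) = 3 - v*(v - 4) = 3 - v*(-4 + v))
I(g, H) = 3 + H + g + H*g² (I(g, H) = (H + g) + (g²*H + 3) = (H + g) + (H*g² + 3) = (H + g) + (3 + H*g²) = 3 + H + g + H*g²)
N(I(6, c(4)))² = (-17)² = 289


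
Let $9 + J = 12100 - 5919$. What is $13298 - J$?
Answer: $7126$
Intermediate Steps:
$J = 6172$ ($J = -9 + \left(12100 - 5919\right) = -9 + 6181 = 6172$)
$13298 - J = 13298 - 6172 = 7126$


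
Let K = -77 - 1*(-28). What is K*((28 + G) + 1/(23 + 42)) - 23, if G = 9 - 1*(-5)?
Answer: -135314/65 ≈ -2081.8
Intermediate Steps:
G = 14 (G = 9 + 5 = 14)
K = -49 (K = -77 + 28 = -49)
K*((28 + G) + 1/(23 + 42)) - 23 = -49*((28 + 14) + 1/(23 + 42)) - 23 = -49*(42 + 1/65) - 23 = -49*2731/65 - 23 = -133819/65 - 23 = -135314/65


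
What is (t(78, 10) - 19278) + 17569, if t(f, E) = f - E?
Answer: -1641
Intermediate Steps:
(t(78, 10) - 19278) + 17569 = ((78 - 1*10) - 19278) + 17569 = ((78 - 10) - 19278) + 17569 = (68 - 19278) + 17569 = -19210 + 17569 = -1641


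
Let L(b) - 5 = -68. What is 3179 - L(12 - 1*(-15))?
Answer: 3242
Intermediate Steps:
L(b) = -63 (L(b) = 5 - 68 = -63)
3179 - L(12 - 1*(-15)) = 3179 - 1*(-63) = 3179 + 63 = 3242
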